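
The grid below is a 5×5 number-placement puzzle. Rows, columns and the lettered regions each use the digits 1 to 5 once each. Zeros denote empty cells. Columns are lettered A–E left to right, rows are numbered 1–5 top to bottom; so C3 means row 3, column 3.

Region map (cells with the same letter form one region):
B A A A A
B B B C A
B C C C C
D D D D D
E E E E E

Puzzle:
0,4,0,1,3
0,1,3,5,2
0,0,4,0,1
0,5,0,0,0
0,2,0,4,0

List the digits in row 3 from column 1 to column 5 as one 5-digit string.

53421

C1 = 5 (sole candidate).
A2 = 4 (sole candidate).
B3 = 3: row 3 has {1,4}; col 2 has {1,2,4,5}; region has {1,4,5} → only 3 remains.
D3 = 2: row 3 has {1,3,4}; col 4 has {1,4,5}; region has {1,3,4,5} → only 2 remains.
D4 = 3 (sole candidate).
E4 = 4 (sole candidate).
C5 = 1 (sole candidate).
E5 = 5 (sole candidate).
A1 = 2 (sole candidate).
A3 = 5: row 3 has {1,2,3,4}; col 1 has {2,4}; region has {1,2,3,4} → only 5 remains.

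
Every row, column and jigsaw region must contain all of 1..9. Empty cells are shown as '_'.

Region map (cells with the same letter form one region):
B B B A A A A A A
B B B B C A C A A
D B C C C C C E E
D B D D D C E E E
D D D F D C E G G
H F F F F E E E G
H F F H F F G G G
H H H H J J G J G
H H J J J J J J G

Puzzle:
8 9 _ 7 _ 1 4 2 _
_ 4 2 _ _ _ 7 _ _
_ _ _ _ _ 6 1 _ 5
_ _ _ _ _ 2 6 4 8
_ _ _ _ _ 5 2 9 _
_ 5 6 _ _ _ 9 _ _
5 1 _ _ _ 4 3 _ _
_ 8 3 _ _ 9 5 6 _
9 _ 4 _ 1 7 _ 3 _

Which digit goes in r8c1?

1

r1c3 = 5: row 1 has {1,2,4,7,8,9}; col 3 has {2,3,4,6}; region has {2,4,8,9} → only 5 remains.
r3c8 = 7: row 3 has {1,5,6}; col 8 has {2,3,4,6,9}; region has {2,4,5,6,8,9} → only 7 remains.
r6c6 = 3: row 6 has {5,6,9}; col 6 has {1,2,4,5,6,7,9}; region has {2,4,5,6,7,8,9} → only 3 remains.
r6c8 = 1: row 6 has {3,5,6,9}; col 8 has {2,3,4,6,7,9}; region has {2,3,4,5,6,7,8,9} → only 1 remains.
r7c8 = 8: row 7 has {1,3,4,5}; col 8 has {1,2,3,4,6,7,9}; region has {3,5,9} → only 8 remains.
r8c5 = 2: row 8 has {3,5,6,8,9}; col 5 has {1}; region has {1,3,4,6,7,9} → only 2 remains.
r9c7 = 8: row 9 has {1,3,4,7,9}; col 7 has {1,2,3,4,5,6,7,9}; region has {1,2,3,4,6,7,9} → only 8 remains.
r2c6 = 8: row 2 has {2,4,7}; col 6 has {1,2,3,4,5,6,7,9}; region has {1,2,4,7} → only 8 remains.
r2c8 = 5: row 2 has {2,4,7,8}; col 8 has {1,2,3,4,6,7,8,9}; region has {1,2,4,7,8} → only 5 remains.
r3c2 = 3: row 3 has {1,5,6,7}; col 2 has {1,4,5,8,9}; region has {2,4,5,8,9} → only 3 remains.
r4c2 = 7: row 4 has {2,4,6,8}; col 2 has {1,3,4,5,8,9}; region has {2,3,4,5,8,9} → only 7 remains.
r5c2 = 6: row 5 has {2,5,9}; col 2 has {1,3,4,5,7,8,9}; region has {} → only 6 remains.
r9c2 = 2: row 9 has {1,3,4,7,8,9}; col 2 has {1,3,4,5,6,7,8,9}; region has {3,5,8,9} → only 2 remains.
r9c4 = 5: row 9 has {1,2,3,4,7,8,9}; col 4 has {7}; region has {1,2,3,4,6,7,8,9} → only 5 remains.
r9c9 = 6: row 9 has {1,2,3,4,5,7,8,9}; col 9 has {5,8}; region has {3,5,8,9} → only 6 remains.
r1c9 = 3: row 1 has {1,2,4,5,7,8,9}; col 9 has {5,6,8}; region has {1,2,4,5,7,8} → only 3 remains.
r2c9 = 9: row 2 has {2,4,5,7,8}; col 9 has {3,5,6,8}; region has {1,2,3,4,5,7,8} → only 9 remains.
r7c4 = 6: row 7 has {1,3,4,5,8}; col 4 has {5,7}; region has {2,3,5,8,9} → only 6 remains.
r1c5 = 6: row 1 has {1,2,3,4,5,7,8,9}; col 5 has {1,2}; region has {1,2,3,4,5,7,8,9} → only 6 remains.
r2c4 = 1: row 2 has {2,4,5,7,8,9}; col 4 has {5,6,7}; region has {2,3,4,5,7,8,9} → only 1 remains.
r2c5 = 3: row 2 has {1,2,4,5,7,8,9}; col 5 has {1,2,6}; region has {1,2,5,6,7} → only 3 remains.
r8c4 = 4: row 8 has {2,3,5,6,8,9}; col 4 has {1,5,6,7}; region has {2,3,5,6,8,9} → only 4 remains.
r2c1 = 6: row 2 has {1,2,3,4,5,7,8,9}; col 1 has {5,8,9}; region has {1,2,3,4,5,7,8,9} → only 6 remains.
r6c1 = 7: row 6 has {1,3,5,6,9}; col 1 has {5,6,8,9}; region has {2,3,4,5,6,8,9} → only 7 remains.
r6c5 = 8: row 6 has {1,3,5,6,7,9}; col 5 has {1,2,3,6}; region has {1,4,5,6} → only 8 remains.
r8c1 = 1: row 8 has {2,3,4,5,6,8,9}; col 1 has {5,6,7,8,9}; region has {2,3,4,5,6,7,8,9} → only 1 remains.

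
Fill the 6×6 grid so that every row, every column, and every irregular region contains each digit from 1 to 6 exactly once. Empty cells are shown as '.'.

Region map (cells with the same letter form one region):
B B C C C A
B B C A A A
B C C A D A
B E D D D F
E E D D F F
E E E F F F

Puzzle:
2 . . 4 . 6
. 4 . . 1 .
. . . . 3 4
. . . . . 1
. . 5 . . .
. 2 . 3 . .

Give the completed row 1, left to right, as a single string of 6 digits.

R1C5 = 5: row 1 has {2,4,6}; col 5 has {1,3}; region has {4} → only 5 remains.
R5C6 = 2: row 5 has {5}; col 6 has {1,4,6}; region has {1,3} → only 2 remains.
R6C6 = 5: row 6 has {2,3}; col 6 has {1,2,4,6}; region has {1,2,3} → only 5 remains.
R2C6 = 3: row 2 has {1,4}; col 6 has {1,2,4,5,6}; region has {1,4,6} → only 3 remains.
R4C2 = 5: in column 2, 5 can only go here (every other open cell in that column sees a 5).
R4C1 = 3: in row 4, 3 can only go here (every other open cell in that row sees a 3).
R1C2 = 1: row 1 has {2,4,5,6}; col 2 has {2,4,5}; region has {2,3,4} → only 1 remains.
R1C3 = 3: row 1 has {1,2,4,5,6}; col 3 has {5}; region has {4,5} → only 3 remains.

213456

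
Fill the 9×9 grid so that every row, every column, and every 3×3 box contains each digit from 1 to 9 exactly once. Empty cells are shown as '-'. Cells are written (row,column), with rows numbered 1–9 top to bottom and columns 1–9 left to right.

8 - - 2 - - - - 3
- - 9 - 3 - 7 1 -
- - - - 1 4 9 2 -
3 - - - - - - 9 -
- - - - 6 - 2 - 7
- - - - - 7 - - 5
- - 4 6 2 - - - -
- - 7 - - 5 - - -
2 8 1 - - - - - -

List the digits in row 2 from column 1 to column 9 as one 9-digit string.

(1,2) = 1: in row 1, 1 can only go here (every other open cell in that row sees a 1).
(1,5) = 7: in row 1, 7 can only go here (every other open cell in that row sees a 7).
(1,6) = 9: in row 1, 9 can only go here (every other open cell in that row sees a 9).
(9,6) = 3: row 9 has {1,2,8}; col 6 has {4,5,7,9}; box has {2,5,6} → only 3 remains.
(2,2) = 2: in row 2, 2 can only go here (every other open cell in that row sees a 2).
(4,2) = 7: in row 4, 7 can only go here (every other open cell in that row sees a 7).
(3,1) = 7: in row 3, 7 can only go here (every other open cell in that row sees a 7).
(6,3) = 2: in row 6, 2 can only go here (every other open cell in that row sees a 2).
(4,6) = 2: in row 4, 2 can only go here (every other open cell in that row sees a 2).
(7,8) = 7: in row 7, 7 can only go here (every other open cell in that row sees a 7).
(8,9) = 2: in row 8, 2 can only go here (every other open cell in that row sees a 2).
(9,4) = 7: in row 9, 7 can only go here (every other open cell in that row sees a 7).
(3,3) = 3: in column 3, 3 can only go here (every other open cell in that column sees a 3).
(4,5) = 5: in column 5, 5 can only go here (every other open cell in that column sees a 5).
(2,6) = 6: in column 6, 6 can only go here (every other open cell in that column sees a 6).
(2,1) = 4: in box 1, 4 can only go here (every other open cell in that box sees a 4).
(2,9) = 8: row 2 has {1,2,3,4,6,7,9}; col 9 has {2,3,5,7}; box has {1,2,3,7,9} → only 8 remains.
(3,9) = 6: row 3 has {1,2,3,4,7,9}; col 9 has {2,3,5,7,8}; box has {1,2,3,7,8,9} → only 6 remains.
(2,4) = 5: row 2 has {1,2,3,4,6,7,8,9}; col 4 has {2,6,7}; box has {1,2,3,4,6,7,9} → only 5 remains.

429536718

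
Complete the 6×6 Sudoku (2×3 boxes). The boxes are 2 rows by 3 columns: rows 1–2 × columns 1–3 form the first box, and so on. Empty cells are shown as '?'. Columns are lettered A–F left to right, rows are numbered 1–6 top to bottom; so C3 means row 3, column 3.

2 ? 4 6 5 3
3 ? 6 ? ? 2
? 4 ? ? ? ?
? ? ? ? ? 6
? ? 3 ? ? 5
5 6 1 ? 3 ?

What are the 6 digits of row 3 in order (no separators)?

645321

B1 = 1: row 1 has {2,3,4,5,6}; col 2 has {4,6}; box has {2,3,4,6} → only 1 remains.
B2 = 5: row 2 has {2,3,6}; col 2 has {1,4,6}; box has {1,2,3,4,6} → only 5 remains.
F3 = 1: row 3 has {4}; col 6 has {2,3,5,6}; box has {6} → only 1 remains.
A4 = 1: row 4 has {6}; col 1 has {2,3,5}; box has {4} → only 1 remains.
A5 = 4: row 5 has {3,5}; col 1 has {1,2,3,5}; box has {1,3,5,6} → only 4 remains.
B5 = 2: row 5 has {3,4,5}; col 2 has {1,4,5,6}; box has {1,3,4,5,6} → only 2 remains.
D5 = 1: row 5 has {2,3,4,5}; col 4 has {6}; box has {3,5} → only 1 remains.
E5 = 6: row 5 has {1,2,3,4,5}; col 5 has {3,5}; box has {1,3,5} → only 6 remains.
F6 = 4: row 6 has {1,3,5,6}; col 6 has {1,2,3,5,6}; box has {1,3,5,6} → only 4 remains.
D2 = 4: row 2 has {2,3,5,6}; col 4 has {1,6}; box has {2,3,5,6} → only 4 remains.
E2 = 1: row 2 has {2,3,4,5,6}; col 5 has {3,5,6}; box has {2,3,4,5,6} → only 1 remains.
A3 = 6: row 3 has {1,4}; col 1 has {1,2,3,4,5}; box has {1,4} → only 6 remains.
E3 = 2: row 3 has {1,4,6}; col 5 has {1,3,5,6}; box has {1,6} → only 2 remains.
B4 = 3: row 4 has {1,6}; col 2 has {1,2,4,5,6}; box has {1,4,6} → only 3 remains.
D4 = 5: row 4 has {1,3,6}; col 4 has {1,4,6}; box has {1,2,6} → only 5 remains.
E4 = 4: row 4 has {1,3,5,6}; col 5 has {1,2,3,5,6}; box has {1,2,5,6} → only 4 remains.
D6 = 2: row 6 has {1,3,4,5,6}; col 4 has {1,4,5,6}; box has {1,3,4,5,6} → only 2 remains.
C3 = 5: row 3 has {1,2,4,6}; col 3 has {1,3,4,6}; box has {1,3,4,6} → only 5 remains.
D3 = 3: row 3 has {1,2,4,5,6}; col 4 has {1,2,4,5,6}; box has {1,2,4,5,6} → only 3 remains.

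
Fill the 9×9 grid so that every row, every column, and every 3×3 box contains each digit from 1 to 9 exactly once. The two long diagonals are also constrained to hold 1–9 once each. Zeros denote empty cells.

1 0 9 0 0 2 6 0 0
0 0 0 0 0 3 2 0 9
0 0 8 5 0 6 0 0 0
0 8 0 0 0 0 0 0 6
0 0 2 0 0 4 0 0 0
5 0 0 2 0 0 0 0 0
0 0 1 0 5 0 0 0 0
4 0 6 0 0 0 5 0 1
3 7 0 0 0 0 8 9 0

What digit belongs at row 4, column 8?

row 8, column 2 = 9: row 8 has {1,4,5,6}; col 2 has {7,8}; box has {1,3,4,6,7}; anti-diagonal has {1,2,3} → only 9 remains.
row 9, column 3 = 5: row 9 has {3,7,8,9}; col 3 has {1,2,6,8,9}; box has {1,3,4,6,7,9} → only 5 remains.
row 9, column 6 = 1: row 9 has {3,5,7,8,9}; col 6 has {2,3,4,6}; box has {5} → only 1 remains.
row 7, column 2 = 2: row 7 has {1,5}; col 2 has {7,8,9}; box has {1,3,4,5,6,7,9} → only 2 remains.
row 7, column 1 = 8: row 7 has {1,2,5}; col 1 has {1,3,4,5}; box has {1,2,3,4,5,6,7,9} → only 8 remains.
row 3, column 1 = 2: in row 3, 2 can only go here (every other open cell in that row sees a 2).
row 3, column 5 = 9: in row 3, 9 can only go here (every other open cell in that row sees a 9).
row 3, column 8 = 1: in row 3, 1 can only go here (every other open cell in that row sees a 1).
row 4, column 8 = 2: in row 4, 2 can only go here (every other open cell in that row sees a 2).

2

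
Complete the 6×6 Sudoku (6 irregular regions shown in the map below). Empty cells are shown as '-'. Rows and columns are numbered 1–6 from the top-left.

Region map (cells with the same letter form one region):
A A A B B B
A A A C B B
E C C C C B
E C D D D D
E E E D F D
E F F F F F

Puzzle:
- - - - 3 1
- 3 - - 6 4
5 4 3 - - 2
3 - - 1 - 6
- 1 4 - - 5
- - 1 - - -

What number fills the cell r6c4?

r1c4 = 5 (sole candidate).
r2c4 = 2 (sole candidate).
r3c4 = 6 (sole candidate).
r3c5 = 1 (sole candidate).
r4c2 = 5 (sole candidate).
r4c3 = 2 (sole candidate).
r4c5 = 4 (sole candidate).
r5c4 = 3 (sole candidate).
r5c5 = 2 (sole candidate).
r6c2 = 6 (sole candidate).
r6c4 = 4: row 6 has {1,6}; col 4 has {1,2,3,5,6}; region has {1,2,6} → only 4 remains.

4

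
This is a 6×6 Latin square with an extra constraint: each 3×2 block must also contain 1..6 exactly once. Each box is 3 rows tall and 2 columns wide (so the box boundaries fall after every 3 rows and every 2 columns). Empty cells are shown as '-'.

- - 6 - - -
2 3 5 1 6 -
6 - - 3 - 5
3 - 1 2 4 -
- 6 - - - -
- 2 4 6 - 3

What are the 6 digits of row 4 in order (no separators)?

R1C4 = 4: row 1 has {6}; col 4 has {1,2,3,6}; box has {1,3,5,6} → only 4 remains.
R2C6 = 4: row 2 has {1,2,3,5,6}; col 6 has {3,5}; box has {5,6} → only 4 remains.
R3C3 = 2: row 3 has {3,5,6}; col 3 has {1,4,5,6}; box has {1,3,4,5,6} → only 2 remains.
R3C5 = 1: row 3 has {2,3,5,6}; col 5 has {4,6}; box has {4,5,6} → only 1 remains.
R4C2 = 5: row 4 has {1,2,3,4}; col 2 has {2,3,6}; box has {2,3,6} → only 5 remains.
R4C6 = 6: row 4 has {1,2,3,4,5}; col 6 has {3,4,5}; box has {3,4} → only 6 remains.

351246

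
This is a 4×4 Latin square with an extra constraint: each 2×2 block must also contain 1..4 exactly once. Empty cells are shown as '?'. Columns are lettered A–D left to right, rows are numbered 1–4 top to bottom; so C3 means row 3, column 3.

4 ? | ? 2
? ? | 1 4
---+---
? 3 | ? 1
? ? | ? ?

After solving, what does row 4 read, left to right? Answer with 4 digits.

1423

B1 = 1: row 1 has {2,4}; col 2 has {3}; box has {4} → only 1 remains.
C1 = 3: row 1 has {1,2,4}; col 3 has {1}; box has {1,2,4} → only 3 remains.
B2 = 2: row 2 has {1,4}; col 2 has {1,3}; box has {1,4} → only 2 remains.
A3 = 2: row 3 has {1,3}; col 1 has {4}; box has {3} → only 2 remains.
C3 = 4: row 3 has {1,2,3}; col 3 has {1,3}; box has {1} → only 4 remains.
A4 = 1: row 4 has {}; col 1 has {2,4}; box has {2,3} → only 1 remains.
B4 = 4: row 4 has {1}; col 2 has {1,2,3}; box has {1,2,3} → only 4 remains.
C4 = 2: row 4 has {1,4}; col 3 has {1,3,4}; box has {1,4} → only 2 remains.
D4 = 3: row 4 has {1,2,4}; col 4 has {1,2,4}; box has {1,2,4} → only 3 remains.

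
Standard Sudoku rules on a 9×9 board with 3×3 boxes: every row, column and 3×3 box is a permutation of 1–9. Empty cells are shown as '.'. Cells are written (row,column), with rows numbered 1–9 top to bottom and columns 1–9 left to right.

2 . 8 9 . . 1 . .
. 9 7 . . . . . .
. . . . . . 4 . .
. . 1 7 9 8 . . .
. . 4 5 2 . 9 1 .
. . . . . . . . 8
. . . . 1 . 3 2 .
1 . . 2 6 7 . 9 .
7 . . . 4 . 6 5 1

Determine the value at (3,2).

1

(6,5) = 3: row 6 has {8}; col 5 has {1,2,4,6,9}; box has {2,5,7,8,9} → only 3 remains.
(7,4) = 8: row 7 has {1,2,3}; col 4 has {2,5,7,9}; box has {1,2,4,6,7} → only 8 remains.
(8,7) = 8: row 8 has {1,2,6,7,9}; col 7 has {1,3,4,6,9}; box has {1,2,3,5,6,9} → only 8 remains.
(8,9) = 4: row 8 has {1,2,6,7,8,9}; col 9 has {1,8}; box has {1,2,3,5,6,8,9} → only 4 remains.
(9,4) = 3: row 9 has {1,4,5,6,7}; col 4 has {2,5,7,8,9}; box has {1,2,4,6,7,8} → only 3 remains.
(9,6) = 9: row 9 has {1,3,4,5,6,7}; col 6 has {7,8}; box has {1,2,3,4,6,7,8} → only 9 remains.
(5,6) = 6: row 5 has {1,2,4,5,9}; col 6 has {7,8,9}; box has {2,3,5,7,8,9} → only 6 remains.
(7,6) = 5: row 7 has {1,2,3,8}; col 6 has {6,7,8,9}; box has {1,2,3,4,6,7,8,9} → only 5 remains.
(7,9) = 7: row 7 has {1,2,3,5,8}; col 9 has {1,4,8}; box has {1,2,3,4,5,6,8,9} → only 7 remains.
(9,3) = 2: row 9 has {1,3,4,5,6,7,9}; col 3 has {1,4,7,8}; box has {1,7} → only 2 remains.
(5,9) = 3: row 5 has {1,2,4,5,6,9}; col 9 has {1,4,7,8}; box has {1,8,9} → only 3 remains.
(9,2) = 8: row 9 has {1,2,3,4,5,6,7,9}; col 2 has {9}; box has {1,2,7} → only 8 remains.
(5,1) = 8: row 5 has {1,2,3,4,5,6,9}; col 1 has {1,2,7}; box has {1,4} → only 8 remains.
(5,2) = 7: row 5 has {1,2,3,4,5,6,8,9}; col 2 has {8,9}; box has {1,4,8} → only 7 remains.
(3,9) = 9: in row 3, 9 can only go here (every other open cell in that row sees a 9).
(3,6) = 2: in row 3, 2 can only go here (every other open cell in that row sees a 2).
(4,8) = 4: in row 4, 4 can only go here (every other open cell in that row sees a 4).
(3,2) = 1: in column 2, 1 can only go here (every other open cell in that column sees a 1).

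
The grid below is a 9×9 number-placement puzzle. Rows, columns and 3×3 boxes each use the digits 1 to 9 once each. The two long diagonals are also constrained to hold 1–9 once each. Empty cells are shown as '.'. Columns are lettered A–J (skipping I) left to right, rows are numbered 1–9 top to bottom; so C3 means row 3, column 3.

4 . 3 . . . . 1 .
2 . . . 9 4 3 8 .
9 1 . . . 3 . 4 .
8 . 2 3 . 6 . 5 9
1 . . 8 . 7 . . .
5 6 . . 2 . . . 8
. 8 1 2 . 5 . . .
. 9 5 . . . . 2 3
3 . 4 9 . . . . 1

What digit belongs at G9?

5

C5 = 9 (sole candidate).
E5 = 5 (sole candidate).
C6 = 7 (sole candidate).
D6 = 4 (sole candidate).
F6 = 9 (sole candidate).
G6 = 1 (sole candidate).
H6 = 3 (sole candidate).
F9 = 8 (sole candidate).
F1 = 2 (sole candidate).
J1 = 7 (sole candidate).
B2 = 7 (sole candidate).
C2 = 6 (sole candidate).
J2 = 5 (sole candidate).
C3 = 8 (sole candidate).
G3 = 2 (sole candidate).
J3 = 6 (sole candidate).
B4 = 4 (sole candidate).
E4 = 1 (sole candidate).
G4 = 7 (sole candidate).
B5 = 3 (sole candidate).
H5 = 6 (sole candidate).
G7 = 6 (sole candidate).
J7 = 4 (sole candidate).
F8 = 1 (sole candidate).
G8 = 8 (sole candidate).
B9 = 2 (sole candidate).
G9 = 5: row 9 has {1,2,3,4,8,9}; col 7 has {1,2,3,6,7,8}; box has {1,2,3,4,6,8} → only 5 remains.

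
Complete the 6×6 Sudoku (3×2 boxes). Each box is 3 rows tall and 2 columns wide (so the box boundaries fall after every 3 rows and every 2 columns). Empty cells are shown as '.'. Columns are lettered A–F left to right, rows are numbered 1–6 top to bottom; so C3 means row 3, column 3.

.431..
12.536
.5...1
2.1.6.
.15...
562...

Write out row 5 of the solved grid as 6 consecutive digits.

415623

A1 = 6: row 1 has {1,3,4}; col 1 has {1,2,5}; box has {1,2,4,5} → only 6 remains.
C2 = 4: row 2 has {1,2,3,5,6}; col 3 has {1,2,3,5}; box has {1,3,5} → only 4 remains.
A3 = 3: row 3 has {1,5}; col 1 has {1,2,5,6}; box has {1,2,4,5,6} → only 3 remains.
C3 = 6: row 3 has {1,3,5}; col 3 has {1,2,3,4,5}; box has {1,3,4,5} → only 6 remains.
D3 = 2: row 3 has {1,3,5,6}; col 4 has {1,5}; box has {1,3,4,5,6} → only 2 remains.
E3 = 4: row 3 has {1,2,3,5,6}; col 5 has {3,6}; box has {1,3,6} → only 4 remains.
B4 = 3: row 4 has {1,2,6}; col 2 has {1,2,4,5,6}; box has {1,2,5,6} → only 3 remains.
D4 = 4: row 4 has {1,2,3,6}; col 4 has {1,2,5}; box has {1,2,5} → only 4 remains.
F4 = 5: row 4 has {1,2,3,4,6}; col 6 has {1,6}; box has {6} → only 5 remains.
A5 = 4: row 5 has {1,5}; col 1 has {1,2,3,5,6}; box has {1,2,3,5,6} → only 4 remains.
E5 = 2: row 5 has {1,4,5}; col 5 has {3,4,6}; box has {5,6} → only 2 remains.
F5 = 3: row 5 has {1,2,4,5}; col 6 has {1,5,6}; box has {2,5,6} → only 3 remains.
D6 = 3: row 6 has {2,5,6}; col 4 has {1,2,4,5}; box has {1,2,4,5} → only 3 remains.
E6 = 1: row 6 has {2,3,5,6}; col 5 has {2,3,4,6}; box has {2,3,5,6} → only 1 remains.
F6 = 4: row 6 has {1,2,3,5,6}; col 6 has {1,3,5,6}; box has {1,2,3,5,6} → only 4 remains.
E1 = 5: row 1 has {1,3,4,6}; col 5 has {1,2,3,4,6}; box has {1,3,4,6} → only 5 remains.
F1 = 2: row 1 has {1,3,4,5,6}; col 6 has {1,3,4,5,6}; box has {1,3,4,5,6} → only 2 remains.
D5 = 6: row 5 has {1,2,3,4,5}; col 4 has {1,2,3,4,5}; box has {1,2,3,4,5} → only 6 remains.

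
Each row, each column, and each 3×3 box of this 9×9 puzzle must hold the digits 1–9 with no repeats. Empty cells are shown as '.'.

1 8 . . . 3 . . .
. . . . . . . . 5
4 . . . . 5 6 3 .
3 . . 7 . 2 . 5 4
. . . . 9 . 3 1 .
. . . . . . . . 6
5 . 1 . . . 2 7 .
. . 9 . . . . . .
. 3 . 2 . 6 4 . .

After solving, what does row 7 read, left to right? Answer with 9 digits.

R1C3 = 5: in row 1, 5 can only go here (every other open cell in that row sees a 5).
R2C3 = 3: in row 2, 3 can only go here (every other open cell in that row sees a 3).
R7C2 = 6: in row 7, 6 can only go here (every other open cell in that row sees a 6).
R8C8 = 6: in row 8, 6 can only go here (every other open cell in that row sees a 6).
R9C5 = 5: in row 9, 5 can only go here (every other open cell in that row sees a 5).
R8C7 = 5: in row 8, 5 can only go here (every other open cell in that row sees a 5).
R9C9 = 1: in row 9, 1 can only go here (every other open cell in that row sees a 1).
R9C8 = 9: in row 9, 9 can only go here (every other open cell in that row sees a 9).
R2C7 = 1: in column 7, 1 can only go here (every other open cell in that column sees a 1).
R2C1 = 6: in box 1, 6 can only go here (every other open cell in that box sees a 6).
R6C1 = 9: in column 1, 9 can only go here (every other open cell in that column sees a 9).
R4C2 = 1: row 4 has {2,3,4,5,7}; col 2 has {3,6,8}; box has {3,9} → only 1 remains.
R4C7 = 9: in row 4, 9 can only go here (every other open cell in that row sees a 9).
R1C7 = 7: row 1 has {1,3,5,8}; col 7 has {1,2,3,4,5,6,9}; box has {1,3,5,6} → only 7 remains.
R6C7 = 8: row 6 has {6,9}; col 7 has {1,2,3,4,5,6,7,9}; box has {1,3,4,5,6,9} → only 8 remains.
R6C8 = 2: row 6 has {6,8,9}; col 8 has {1,3,5,6,7,9}; box has {1,3,4,5,6,8,9} → only 2 remains.
R1C8 = 4: row 1 has {1,3,5,7,8}; col 8 has {1,2,3,5,6,7,9}; box has {1,3,5,6,7} → only 4 remains.
R2C8 = 8: row 2 has {1,3,5,6}; col 8 has {1,2,3,4,5,6,7,9}; box has {1,3,4,5,6,7} → only 8 remains.
R5C9 = 7: row 5 has {1,3,9}; col 9 has {1,4,5,6}; box has {1,2,3,4,5,6,8,9} → only 7 remains.
R8C2 = 4: in box 7, 4 can only go here (every other open cell in that box sees a 4).
R8C1 = 2: in row 8, 2 can only go here (every other open cell in that row sees a 2).
R5C1 = 8: row 5 has {1,3,7,9}; col 1 has {1,2,3,4,5,6,9}; box has {1,3,9} → only 8 remains.
R5C6 = 4: row 5 has {1,3,7,8,9}; col 6 has {2,3,5,6}; box has {2,7,9} → only 4 remains.
R6C6 = 1: row 6 has {2,6,8,9}; col 6 has {2,3,4,5,6}; box has {2,4,7,9} → only 1 remains.
R9C1 = 7: row 9 has {1,2,3,4,5,6,9}; col 1 has {1,2,3,4,5,6,8,9}; box has {1,2,3,4,5,6,9} → only 7 remains.
R9C3 = 8: row 9 has {1,2,3,4,5,6,7,9}; col 3 has {1,3,5,9}; box has {1,2,3,4,5,6,7,9} → only 8 remains.
R4C3 = 6: row 4 has {1,2,3,4,5,7,9}; col 3 has {1,3,5,8,9}; box has {1,3,8,9} → only 6 remains.
R4C5 = 8: row 4 has {1,2,3,4,5,6,7,9}; col 5 has {5,9}; box has {1,2,4,7,9} → only 8 remains.
R5C3 = 2: row 5 has {1,3,4,7,8,9}; col 3 has {1,3,5,6,8,9}; box has {1,3,6,8,9} → only 2 remains.
R6C5 = 3: row 6 has {1,2,6,8,9}; col 5 has {5,8,9}; box has {1,2,4,7,8,9} → only 3 remains.
R7C5 = 4: row 7 has {1,2,5,6,7}; col 5 has {3,5,8,9}; box has {2,5,6} → only 4 remains.
R3C3 = 7: row 3 has {3,4,5,6}; col 3 has {1,2,3,5,6,8,9}; box has {1,3,4,5,6,8} → only 7 remains.
R5C2 = 5: row 5 has {1,2,3,4,7,8,9}; col 2 has {1,3,4,6,8}; box has {1,2,3,6,8,9} → only 5 remains.
R5C4 = 6: row 5 has {1,2,3,4,5,7,8,9}; col 4 has {2,7}; box has {1,2,3,4,7,8,9} → only 6 remains.
R6C2 = 7: row 6 has {1,2,3,6,8,9}; col 2 has {1,3,4,5,6,8}; box has {1,2,3,5,6,8,9} → only 7 remains.
R6C3 = 4: row 6 has {1,2,3,6,7,8,9}; col 3 has {1,2,3,5,6,7,8,9}; box has {1,2,3,5,6,7,8,9} → only 4 remains.
R6C4 = 5: row 6 has {1,2,3,4,6,7,8,9}; col 4 has {2,6,7}; box has {1,2,3,4,6,7,8,9} → only 5 remains.
R1C4 = 9: row 1 has {1,3,4,5,7,8}; col 4 has {2,5,6,7}; box has {3,5} → only 9 remains.
R1C9 = 2: row 1 has {1,3,4,5,7,8,9}; col 9 has {1,4,5,6,7}; box has {1,3,4,5,6,7,8} → only 2 remains.
R2C4 = 4: row 2 has {1,3,5,6,8}; col 4 has {2,5,6,7,9}; box has {3,5,9} → only 4 remains.
R2C6 = 7: row 2 has {1,3,4,5,6,8}; col 6 has {1,2,3,4,5,6}; box has {3,4,5,9} → only 7 remains.
R3C9 = 9: row 3 has {3,4,5,6,7}; col 9 has {1,2,4,5,6,7}; box has {1,2,3,4,5,6,7,8} → only 9 remains.
R8C6 = 8: row 8 has {2,4,5,6,9}; col 6 has {1,2,3,4,5,6,7}; box has {2,4,5,6} → only 8 remains.
R8C9 = 3: row 8 has {2,4,5,6,8,9}; col 9 has {1,2,4,5,6,7,9}; box has {1,2,4,5,6,7,9} → only 3 remains.
R1C5 = 6: row 1 has {1,2,3,4,5,7,8,9}; col 5 has {3,4,5,8,9}; box has {3,4,5,7,9} → only 6 remains.
R2C5 = 2: row 2 has {1,3,4,5,6,7,8}; col 5 has {3,4,5,6,8,9}; box has {3,4,5,6,7,9} → only 2 remains.
R3C2 = 2: row 3 has {3,4,5,6,7,9}; col 2 has {1,3,4,5,6,7,8}; box has {1,3,4,5,6,7,8} → only 2 remains.
R3C5 = 1: row 3 has {2,3,4,5,6,7,9}; col 5 has {2,3,4,5,6,8,9}; box has {2,3,4,5,6,7,9} → only 1 remains.
R7C4 = 3: row 7 has {1,2,4,5,6,7}; col 4 has {2,4,5,6,7,9}; box has {2,4,5,6,8} → only 3 remains.
R7C6 = 9: row 7 has {1,2,3,4,5,6,7}; col 6 has {1,2,3,4,5,6,7,8}; box has {2,3,4,5,6,8} → only 9 remains.
R7C9 = 8: row 7 has {1,2,3,4,5,6,7,9}; col 9 has {1,2,3,4,5,6,7,9}; box has {1,2,3,4,5,6,7,9} → only 8 remains.

561349278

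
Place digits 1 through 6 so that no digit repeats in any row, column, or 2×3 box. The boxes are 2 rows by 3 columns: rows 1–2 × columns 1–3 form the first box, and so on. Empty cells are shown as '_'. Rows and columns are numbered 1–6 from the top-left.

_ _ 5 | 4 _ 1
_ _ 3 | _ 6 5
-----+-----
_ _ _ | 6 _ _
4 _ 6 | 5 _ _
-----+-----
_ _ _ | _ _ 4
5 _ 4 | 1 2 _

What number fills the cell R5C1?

R1C5 = 3 (sole candidate).
R2C4 = 2 (sole candidate).
R4C5 = 1 (sole candidate).
R5C4 = 3 (sole candidate).
R5C5 = 5 (sole candidate).
R6C6 = 6 (sole candidate).
R2C1 = 1 (sole candidate).
R2C2 = 4 (sole candidate).
R3C5 = 4 (sole candidate).
R6C2 = 3 (sole candidate).
R4C2 = 2 (sole candidate).
R4C6 = 3 (sole candidate).
R1C2 = 6 (sole candidate).
R3C1 = 3 (sole candidate).
R3C3 = 1 (sole candidate).
R3C6 = 2 (sole candidate).
R5C2 = 1 (sole candidate).
R5C3 = 2 (sole candidate).
R1C1 = 2 (sole candidate).
R3C2 = 5 (sole candidate).
R5C1 = 6: row 5 has {1,2,3,4,5}; col 1 has {1,2,3,4,5}; box has {1,2,3,4,5} → only 6 remains.

6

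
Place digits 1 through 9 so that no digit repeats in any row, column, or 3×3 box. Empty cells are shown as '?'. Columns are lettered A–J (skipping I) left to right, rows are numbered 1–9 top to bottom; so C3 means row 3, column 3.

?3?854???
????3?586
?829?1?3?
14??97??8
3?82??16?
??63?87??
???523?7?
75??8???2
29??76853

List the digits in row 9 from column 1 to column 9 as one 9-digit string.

D2 = 7 (sole candidate).
F2 = 2 (sole candidate).
E3 = 6 (sole candidate).
G3 = 4 (sole candidate).
J3 = 7 (sole candidate).
C4 = 5 (sole candidate).
D4 = 6 (sole candidate).
H4 = 2 (sole candidate).
B5 = 7 (sole candidate).
E5 = 4 (sole candidate).
F5 = 5 (sole candidate).
J5 = 9 (sole candidate).
A6 = 9 (sole candidate).
B6 = 2 (sole candidate).
E6 = 1 (sole candidate).
H6 = 4 (sole candidate).
J6 = 5 (sole candidate).
F8 = 9 (sole candidate).
G8 = 6 (sole candidate).
H8 = 1 (sole candidate).
A1 = 6 (sole candidate).
H1 = 9 (sole candidate).
J1 = 1 (sole candidate).
A2 = 4 (sole candidate).
B2 = 1 (sole candidate).
C2 = 9 (sole candidate).
A3 = 5 (sole candidate).
G4 = 3 (sole candidate).
A7 = 8 (sole candidate).
B7 = 6 (sole candidate).
G7 = 9 (sole candidate).
J7 = 4 (sole candidate).
D8 = 4 (sole candidate).
D9 = 1: row 9 has {2,3,5,6,7,8,9}; col 4 has {2,3,4,5,6,7,8,9}; box has {2,3,4,5,6,7,8,9} → only 1 remains.
C1 = 7 (sole candidate).
G1 = 2 (sole candidate).
C7 = 1 (sole candidate).
C8 = 3 (sole candidate).
C9 = 4: row 9 has {1,2,3,5,6,7,8,9}; col 3 has {1,2,3,5,6,7,8,9}; box has {1,2,3,5,6,7,8,9} → only 4 remains.

294176853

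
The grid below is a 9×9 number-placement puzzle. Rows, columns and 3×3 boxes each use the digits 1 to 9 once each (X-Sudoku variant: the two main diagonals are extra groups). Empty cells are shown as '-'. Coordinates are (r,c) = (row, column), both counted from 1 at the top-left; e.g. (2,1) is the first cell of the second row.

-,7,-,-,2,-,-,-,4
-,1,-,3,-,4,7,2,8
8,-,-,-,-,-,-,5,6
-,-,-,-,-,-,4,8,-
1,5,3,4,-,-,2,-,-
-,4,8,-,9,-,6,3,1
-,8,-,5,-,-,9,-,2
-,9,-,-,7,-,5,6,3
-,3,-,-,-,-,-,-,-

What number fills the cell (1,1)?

(3,2) = 2: row 3 has {5,6,8}; col 2 has {1,3,4,5,7,8,9}; box has {1,7,8} → only 2 remains.
(3,3) = 4: row 3 has {2,5,6,8}; col 3 has {3,8}; box has {1,2,7,8}; main diagonal has {1,6,9} → only 4 remains.
(3,5) = 1: row 3 has {2,4,5,6,8}; col 5 has {2,7,9}; box has {2,3,4} → only 1 remains.
(3,7) = 3: row 3 has {1,2,4,5,6,8}; col 7 has {2,4,5,6,7,9}; box has {2,4,5,6,7,8}; anti-diagonal has {2,4,9} → only 3 remains.
(4,2) = 6: row 4 has {4,8}; col 2 has {1,2,3,4,5,7,8,9}; box has {1,3,4,5,8} → only 6 remains.
(5,5) = 8: row 5 has {1,2,3,4,5}; col 5 has {1,2,7,9}; box has {4,9}; main diagonal has {1,4,6,9}; anti-diagonal has {2,3,4,9} → only 8 remains.
(6,4) = 7: row 6 has {1,3,4,6,8,9}; col 4 has {3,4,5}; box has {4,8,9}; anti-diagonal has {2,3,4,8,9} → only 7 remains.
(9,9) = 7: row 9 has {3}; col 9 has {1,2,3,4,6,8}; box has {2,3,5,6,9}; main diagonal has {1,4,6,8,9} → only 7 remains.
(1,7) = 1: row 1 has {2,4,7}; col 7 has {2,3,4,5,6,7,9}; box has {2,3,4,5,6,7,8} → only 1 remains.
(1,8) = 9: row 1 has {1,2,4,7}; col 8 has {2,3,5,6,8}; box has {1,2,3,4,5,6,7,8} → only 9 remains.
(3,4) = 9: row 3 has {1,2,3,4,5,6,8}; col 4 has {3,4,5,7}; box has {1,2,3,4} → only 9 remains.
(3,6) = 7: row 3 has {1,2,3,4,5,6,8,9}; col 6 has {4}; box has {1,2,3,4,9} → only 7 remains.
(4,4) = 2: row 4 has {4,6,8}; col 4 has {3,4,5,7,9}; box has {4,7,8,9}; main diagonal has {1,4,6,7,8,9} → only 2 remains.
(5,6) = 6: row 5 has {1,2,3,4,5,8}; col 6 has {4,7}; box has {2,4,7,8,9} → only 6 remains.
(5,8) = 7: row 5 has {1,2,3,4,5,6,8}; col 8 has {2,3,5,6,8,9}; box has {1,2,3,4,6,8} → only 7 remains.
(5,9) = 9: row 5 has {1,2,3,4,5,6,7,8}; col 9 has {1,2,3,4,6,7,8}; box has {1,2,3,4,6,7,8} → only 9 remains.
(6,1) = 2: row 6 has {1,3,4,6,7,8,9}; col 1 has {1,8}; box has {1,3,4,5,6,8} → only 2 remains.
(6,6) = 5: row 6 has {1,2,3,4,6,7,8,9}; col 6 has {4,6,7}; box has {2,4,6,7,8,9}; main diagonal has {1,2,4,6,7,8,9} → only 5 remains.
(8,1) = 4: row 8 has {3,5,6,7,9}; col 1 has {1,2,8}; box has {3,8,9} → only 4 remains.
(9,7) = 8: row 9 has {3,7}; col 7 has {1,2,3,4,5,6,7,9}; box has {2,3,5,6,7,9} → only 8 remains.
(1,1) = 3: row 1 has {1,2,4,7,9}; col 1 has {1,2,4,8}; box has {1,2,4,7,8}; main diagonal has {1,2,4,5,6,7,8,9} → only 3 remains.

3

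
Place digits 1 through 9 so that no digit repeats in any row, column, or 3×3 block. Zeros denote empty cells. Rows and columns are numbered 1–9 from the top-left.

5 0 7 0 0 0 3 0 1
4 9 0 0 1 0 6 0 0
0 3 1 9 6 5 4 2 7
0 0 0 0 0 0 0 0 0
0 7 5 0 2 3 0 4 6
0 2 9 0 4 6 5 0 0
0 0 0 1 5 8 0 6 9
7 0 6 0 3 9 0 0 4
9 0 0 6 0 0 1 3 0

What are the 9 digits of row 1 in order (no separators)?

567482391

r1c5 = 8: row 1 has {1,3,5,7}; col 5 has {1,2,3,4,5,6}; box has {1,5,6,9} → only 8 remains.
r1c8 = 9: row 1 has {1,3,5,7,8}; col 8 has {2,3,4,6}; box has {1,2,3,4,6,7} → only 9 remains.
r3c1 = 8 (sole candidate).
r5c1 = 1 (sole candidate).
r5c4 = 8 (sole candidate).
r5c7 = 9 (sole candidate).
r6c1 = 3 (sole candidate).
r6c4 = 7 (sole candidate).
r6c9 = 8 (sole candidate).
r7c1 = 2 (sole candidate).
r7c2 = 4 (sole candidate).
r7c3 = 3 (sole candidate).
r7c7 = 7 (sole candidate).
r8c4 = 2 (sole candidate).
r8c7 = 8 (sole candidate).
r8c8 = 5 (sole candidate).
r9c3 = 8 (sole candidate).
r9c5 = 7 (sole candidate).
r9c6 = 4 (sole candidate).
r9c9 = 2 (sole candidate).
r1c2 = 6: row 1 has {1,3,5,7,8,9}; col 2 has {2,3,4,7,9}; box has {1,3,4,5,7,8,9} → only 6 remains.
r1c4 = 4: row 1 has {1,3,5,6,7,8,9}; col 4 has {1,2,6,7,8,9}; box has {1,5,6,8,9} → only 4 remains.
r1c6 = 2: row 1 has {1,3,4,5,6,7,8,9}; col 6 has {3,4,5,6,8,9}; box has {1,4,5,6,8,9} → only 2 remains.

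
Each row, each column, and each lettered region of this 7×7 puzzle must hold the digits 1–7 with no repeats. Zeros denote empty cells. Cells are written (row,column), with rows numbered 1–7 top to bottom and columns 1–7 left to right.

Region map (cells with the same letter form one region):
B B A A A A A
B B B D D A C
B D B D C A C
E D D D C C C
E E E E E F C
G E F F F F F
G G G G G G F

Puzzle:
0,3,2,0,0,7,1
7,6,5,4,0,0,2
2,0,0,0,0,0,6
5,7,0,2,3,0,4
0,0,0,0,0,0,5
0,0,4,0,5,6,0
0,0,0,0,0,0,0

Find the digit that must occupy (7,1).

1

(1,1) = 4: row 1 has {1,2,3,7}; col 1 has {2,5,7}; region has {2,3,5,6,7} → only 4 remains.
(1,5) = 6: row 1 has {1,2,3,4,7}; col 5 has {3,5}; region has {1,2,7} → only 6 remains.
(2,5) = 1: row 2 has {2,4,5,6,7}; col 5 has {3,5,6}; region has {2,4,7} → only 1 remains.
(2,6) = 3: row 2 has {1,2,4,5,6,7}; col 6 has {6,7}; region has {1,2,6,7} → only 3 remains.
(3,2) = 5: row 3 has {2,6}; col 2 has {3,6,7}; region has {1,2,4,7} → only 5 remains.
(3,3) = 1: row 3 has {2,5,6}; col 3 has {2,4,5}; region has {2,3,4,5,6,7} → only 1 remains.
(3,4) = 3: row 3 has {1,2,5,6}; col 4 has {2,4}; region has {1,2,4,5,7} → only 3 remains.
(3,5) = 7: row 3 has {1,2,3,5,6}; col 5 has {1,3,5,6}; region has {2,3,4,5,6} → only 7 remains.
(3,6) = 4: row 3 has {1,2,3,5,6,7}; col 6 has {3,6,7}; region has {1,2,3,6,7} → only 4 remains.
(4,3) = 6: row 4 has {2,3,4,5,7}; col 3 has {1,2,4,5}; region has {1,2,3,4,5,7} → only 6 remains.
(4,6) = 1: row 4 has {2,3,4,5,6,7}; col 6 has {3,4,6,7}; region has {2,3,4,5,6,7} → only 1 remains.
(5,6) = 2: row 5 has {5}; col 6 has {1,3,4,6,7}; region has {4,5,6} → only 2 remains.
(7,6) = 5: row 7 has {}; col 6 has {1,2,3,4,6,7}; region has {} → only 5 remains.
(1,4) = 5: row 1 has {1,2,3,4,6,7}; col 4 has {2,3,4}; region has {1,2,3,4,6,7} → only 5 remains.
(5,5) = 4: row 5 has {2,5}; col 5 has {1,3,5,6,7}; region has {5} → only 4 remains.
(7,5) = 2: row 7 has {5}; col 5 has {1,3,4,5,6,7}; region has {5} → only 2 remains.
(5,2) = 1: row 5 has {2,4,5}; col 2 has {3,5,6,7}; region has {4,5} → only 1 remains.
(6,2) = 2: row 6 has {4,5,6}; col 2 has {1,3,5,6,7}; region has {1,4,5} → only 2 remains.
(7,2) = 4: row 7 has {2,5}; col 2 has {1,2,3,5,6,7}; region has {2,5} → only 4 remains.
(6,4) = 1: in region F, 1 can only go here (every other open cell in that region sees a 1).
(6,1) = 3: row 6 has {1,2,4,5,6}; col 1 has {2,4,5,7}; region has {2,4,5} → only 3 remains.
(6,7) = 7: row 6 has {1,2,3,4,5,6}; col 7 has {1,2,4,5,6}; region has {1,2,4,5,6} → only 7 remains.
(7,3) = 7: row 7 has {2,4,5}; col 3 has {1,2,4,5,6}; region has {2,3,4,5} → only 7 remains.
(7,4) = 6: row 7 has {2,4,5,7}; col 4 has {1,2,3,4,5}; region has {2,3,4,5,7} → only 6 remains.
(7,7) = 3: row 7 has {2,4,5,6,7}; col 7 has {1,2,4,5,6,7}; region has {1,2,4,5,6,7} → only 3 remains.
(5,1) = 6: row 5 has {1,2,4,5}; col 1 has {2,3,4,5,7}; region has {1,2,4,5} → only 6 remains.
(5,3) = 3: row 5 has {1,2,4,5,6}; col 3 has {1,2,4,5,6,7}; region has {1,2,4,5,6} → only 3 remains.
(5,4) = 7: row 5 has {1,2,3,4,5,6}; col 4 has {1,2,3,4,5,6}; region has {1,2,3,4,5,6} → only 7 remains.
(7,1) = 1: row 7 has {2,3,4,5,6,7}; col 1 has {2,3,4,5,6,7}; region has {2,3,4,5,6,7} → only 1 remains.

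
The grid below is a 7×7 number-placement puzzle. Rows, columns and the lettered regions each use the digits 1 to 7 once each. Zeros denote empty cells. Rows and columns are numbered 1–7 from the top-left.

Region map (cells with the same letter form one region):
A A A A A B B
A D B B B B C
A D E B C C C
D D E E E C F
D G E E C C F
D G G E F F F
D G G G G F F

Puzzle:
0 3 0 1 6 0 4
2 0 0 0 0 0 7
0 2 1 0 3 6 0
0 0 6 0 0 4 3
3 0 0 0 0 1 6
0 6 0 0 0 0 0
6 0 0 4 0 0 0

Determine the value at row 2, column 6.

row 3, column 7 = 5 (sole candidate).
row 5, column 5 = 2 (sole candidate).
row 3, column 4 = 7 (sole candidate).
row 5, column 4 = 5 (sole candidate).
row 3, column 1 = 4 (sole candidate).
row 4, column 4 = 2 (sole candidate).
row 4, column 5 = 7 (sole candidate).
row 5, column 2 = 7 (sole candidate).
row 5, column 3 = 4 (sole candidate).
row 6, column 4 = 3 (sole candidate).
row 2, column 4 = 6 (sole candidate).
row 1, column 6 = 2 (hidden single in row 1).
row 2, column 2 = 4 (hidden single in row 2).
row 2, column 5 = 1 (hidden single in row 2).
row 7, column 5 = 5 (sole candidate).
row 7, column 6 = 7 (sole candidate).
row 6, column 3 = 2 (sole candidate).
row 6, column 5 = 4 (sole candidate).
row 6, column 6 = 5 (sole candidate).
row 6, column 7 = 1 (sole candidate).
row 7, column 2 = 1 (sole candidate).
row 7, column 3 = 3 (sole candidate).
row 7, column 7 = 2 (sole candidate).
row 2, column 3 = 5 (sole candidate).
row 2, column 6 = 3: row 2 has {1,2,4,5,6,7}; col 6 has {1,2,4,5,6,7}; region has {1,2,4,5,6,7} → only 3 remains.

3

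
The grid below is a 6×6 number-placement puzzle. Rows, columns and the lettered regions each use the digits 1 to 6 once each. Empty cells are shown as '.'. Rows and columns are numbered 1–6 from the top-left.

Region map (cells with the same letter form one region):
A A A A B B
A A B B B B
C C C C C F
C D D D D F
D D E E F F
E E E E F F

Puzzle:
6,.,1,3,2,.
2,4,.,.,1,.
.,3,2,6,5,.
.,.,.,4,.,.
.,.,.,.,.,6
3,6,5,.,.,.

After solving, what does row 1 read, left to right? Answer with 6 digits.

651324

R1C2 = 5: row 1 has {1,2,3,6}; col 2 has {3,4,6}; region has {1,2,3,4,6} → only 5 remains.
R1C6 = 4: row 1 has {1,2,3,5,6}; col 6 has {6}; region has {1,2} → only 4 remains.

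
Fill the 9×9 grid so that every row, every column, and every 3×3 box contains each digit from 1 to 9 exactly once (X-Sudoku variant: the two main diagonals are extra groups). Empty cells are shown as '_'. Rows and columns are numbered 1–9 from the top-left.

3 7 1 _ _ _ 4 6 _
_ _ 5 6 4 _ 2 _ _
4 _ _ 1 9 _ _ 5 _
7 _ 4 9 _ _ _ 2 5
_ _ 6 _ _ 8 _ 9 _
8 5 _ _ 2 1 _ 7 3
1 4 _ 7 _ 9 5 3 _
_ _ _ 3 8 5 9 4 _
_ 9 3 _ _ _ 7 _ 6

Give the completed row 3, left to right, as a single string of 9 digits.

r1c5 = 5 (sole candidate).
r1c6 = 2 (sole candidate).
r2c1 = 9 (sole candidate).
r2c2 = 8 (sole candidate).
r2c8 = 1 (sole candidate).
r2c9 = 7 (sole candidate).
r3c3 = 2: row 3 has {1,4,5,9}; col 3 has {1,3,4,5,6}; box has {1,3,4,5,7,8,9}; main diagonal has {1,3,4,5,6,8,9} → only 2 remains.
r3c9 = 8: row 3 has {1,2,4,5,9}; col 9 has {3,5,6,7}; box has {1,2,4,5,6,7} → only 8 remains.
r5c1 = 2 (sole candidate).
r5c5 = 7 (sole candidate).
r5c7 = 1 (sole candidate).
r5c9 = 4 (sole candidate).
r6c3 = 9 (sole candidate).
r6c4 = 4 (sole candidate).
r6c7 = 6 (sole candidate).
r7c3 = 8 (sole candidate).
r7c5 = 6 (sole candidate).
r7c9 = 2 (sole candidate).
r8c1 = 6 (sole candidate).
r8c2 = 2 (sole candidate).
r8c3 = 7 (sole candidate).
r8c9 = 1 (sole candidate).
r9c1 = 5 (sole candidate).
r9c4 = 2 (sole candidate).
r9c5 = 1 (sole candidate).
r9c6 = 4 (sole candidate).
r9c8 = 8 (sole candidate).
r1c4 = 8 (sole candidate).
r1c9 = 9 (sole candidate).
r2c6 = 3 (sole candidate).
r3c2 = 6: row 3 has {1,2,4,5,8,9}; col 2 has {2,4,5,7,8,9}; box has {1,2,3,4,5,7,8,9} → only 6 remains.
r3c6 = 7: row 3 has {1,2,4,5,6,8,9}; col 6 has {1,2,3,4,5,8,9}; box has {1,2,3,4,5,6,8,9} → only 7 remains.
r3c7 = 3: row 3 has {1,2,4,5,6,7,8,9}; col 7 has {1,2,4,5,6,7,9}; box has {1,2,4,5,6,7,8,9}; anti-diagonal has {1,2,4,5,7,8,9} → only 3 remains.

462197358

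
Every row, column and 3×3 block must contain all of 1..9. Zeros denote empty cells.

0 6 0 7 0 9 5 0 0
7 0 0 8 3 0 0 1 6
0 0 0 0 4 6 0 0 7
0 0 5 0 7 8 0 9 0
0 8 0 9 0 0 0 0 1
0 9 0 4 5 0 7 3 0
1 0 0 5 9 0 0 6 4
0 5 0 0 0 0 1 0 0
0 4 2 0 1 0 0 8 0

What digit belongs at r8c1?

r1c5 = 2 (sole candidate).
r1c8 = 4 (sole candidate).
r2c2 = 2 (sole candidate).
r2c6 = 5 (sole candidate).
r2c7 = 9 (sole candidate).
r3c4 = 1 (sole candidate).
r3c8 = 2 (sole candidate).
r4c9 = 2 (sole candidate).
r5c5 = 6 (sole candidate).
r5c7 = 4 (sole candidate).
r5c8 = 5 (sole candidate).
r6c9 = 8 (sole candidate).
r8c5 = 8 (sole candidate).
r8c8 = 7 (sole candidate).
r9c7 = 3 (sole candidate).
r1c9 = 3 (sole candidate).
r2c3 = 4 (sole candidate).
r3c2 = 3 (sole candidate).
r3c7 = 8 (sole candidate).
r4c2 = 1 (sole candidate).
r4c4 = 3 (sole candidate).
r4c7 = 6 (sole candidate).
r5c6 = 2 (sole candidate).
r6c3 = 6 (sole candidate).
r6c6 = 1 (sole candidate).
r7c2 = 7 (sole candidate).
r7c6 = 3 (sole candidate).
r7c7 = 2 (sole candidate).
r8c6 = 4 (sole candidate).
r8c9 = 9 (sole candidate).
r9c4 = 6 (sole candidate).
r9c6 = 7 (sole candidate).
r9c9 = 5 (sole candidate).
r1c1 = 8 (sole candidate).
r1c3 = 1 (sole candidate).
r3c3 = 9 (sole candidate).
r4c1 = 4 (sole candidate).
r5c1 = 3 (sole candidate).
r5c3 = 7 (sole candidate).
r6c1 = 2 (sole candidate).
r7c3 = 8 (sole candidate).
r8c1 = 6: row 8 has {1,4,5,7,8,9}; col 1 has {1,2,3,4,7,8}; box has {1,2,4,5,7,8} → only 6 remains.

6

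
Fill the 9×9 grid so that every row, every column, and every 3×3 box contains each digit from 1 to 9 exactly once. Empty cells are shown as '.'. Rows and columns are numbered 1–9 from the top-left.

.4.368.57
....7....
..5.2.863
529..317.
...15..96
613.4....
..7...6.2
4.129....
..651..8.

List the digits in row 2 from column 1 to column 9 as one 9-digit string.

r1c3 = 2: row 1 has {3,4,5,6,7,8}; col 3 has {1,3,5,6,7,9}; box has {4,5} → only 2 remains.
r1c7 = 9: row 1 has {2,3,4,5,6,7,8}; col 7 has {1,6,8}; box has {3,5,6,7,8} → only 9 remains.
r2c3 = 8: row 2 has {7}; col 3 has {1,2,3,5,6,7,9}; box has {2,4,5} → only 8 remains.
r4c5 = 8: row 4 has {1,2,3,5,7,9}; col 5 has {1,2,4,5,6,7,9}; box has {1,3,4,5} → only 8 remains.
r4c9 = 4: row 4 has {1,2,3,5,7,8,9}; col 9 has {2,3,6,7}; box has {1,6,7,9} → only 4 remains.
r5c3 = 4: row 5 has {1,5,6,9}; col 3 has {1,2,3,5,6,7,8,9}; box has {1,2,3,5,6,9} → only 4 remains.
r6c8 = 2: row 6 has {1,3,4,6}; col 8 has {5,6,7,8,9}; box has {1,4,6,7,9} → only 2 remains.
r7c5 = 3: row 7 has {2,6,7}; col 5 has {1,2,4,5,6,7,8,9}; box has {1,2,5,9} → only 3 remains.
r7c6 = 4: row 7 has {2,3,6,7}; col 6 has {3,8}; box has {1,2,3,5,9} → only 4 remains.
r7c8 = 1: row 7 has {2,3,4,6,7}; col 8 has {2,5,6,7,8,9}; box has {2,6,8} → only 1 remains.
r8c8 = 3: row 8 has {1,2,4,9}; col 8 has {1,2,5,6,7,8,9}; box has {1,2,6,8} → only 3 remains.
r8c9 = 5: row 8 has {1,2,3,4,9}; col 9 has {2,3,4,6,7}; box has {1,2,3,6,8} → only 5 remains.
r9c6 = 7: row 9 has {1,5,6,8}; col 6 has {3,4,8}; box has {1,2,3,4,5,9} → only 7 remains.
r9c7 = 4: row 9 has {1,5,6,7,8}; col 7 has {1,6,8,9}; box has {1,2,3,5,6,8} → only 4 remains.
r9c9 = 9: row 9 has {1,4,5,6,7,8}; col 9 has {2,3,4,5,6,7}; box has {1,2,3,4,5,6,8} → only 9 remains.
r1c1 = 1: row 1 has {2,3,4,5,6,7,8,9}; col 1 has {4,5,6}; box has {2,4,5,8} → only 1 remains.
r2c7 = 2: row 2 has {7,8}; col 7 has {1,4,6,8,9}; box has {3,5,6,7,8,9} → only 2 remains.
r2c8 = 4: row 2 has {2,7,8}; col 8 has {1,2,3,5,6,7,8,9}; box has {2,3,5,6,7,8,9} → only 4 remains.
r2c9 = 1: row 2 has {2,4,7,8}; col 9 has {2,3,4,5,6,7,9}; box has {2,3,4,5,6,7,8,9} → only 1 remains.
r4c4 = 6: row 4 has {1,2,3,4,5,7,8,9}; col 4 has {1,2,3,5}; box has {1,3,4,5,8} → only 6 remains.
r5c6 = 2: row 5 has {1,4,5,6,9}; col 6 has {3,4,7,8}; box has {1,3,4,5,6,8} → only 2 remains.
r5c7 = 3: row 5 has {1,2,4,5,6,9}; col 7 has {1,2,4,6,8,9}; box has {1,2,4,6,7,9} → only 3 remains.
r6c6 = 9: row 6 has {1,2,3,4,6}; col 6 has {2,3,4,7,8}; box has {1,2,3,4,5,6,8} → only 9 remains.
r6c7 = 5: row 6 has {1,2,3,4,6,9}; col 7 has {1,2,3,4,6,8,9}; box has {1,2,3,4,6,7,9} → only 5 remains.
r6c9 = 8: row 6 has {1,2,3,4,5,6,9}; col 9 has {1,2,3,4,5,6,7,9}; box has {1,2,3,4,5,6,7,9} → only 8 remains.
r7c4 = 8: row 7 has {1,2,3,4,6,7}; col 4 has {1,2,3,5,6}; box has {1,2,3,4,5,7,9} → only 8 remains.
r8c2 = 8: row 8 has {1,2,3,4,5,9}; col 2 has {1,2,4}; box has {1,4,6,7} → only 8 remains.
r8c6 = 6: row 8 has {1,2,3,4,5,8,9}; col 6 has {2,3,4,7,8,9}; box has {1,2,3,4,5,7,8,9} → only 6 remains.
r8c7 = 7: row 8 has {1,2,3,4,5,6,8,9}; col 7 has {1,2,3,4,5,6,8,9}; box has {1,2,3,4,5,6,8,9} → only 7 remains.
r9c2 = 3: row 9 has {1,4,5,6,7,8,9}; col 2 has {1,2,4,8}; box has {1,4,6,7,8} → only 3 remains.
r2c4 = 9: row 2 has {1,2,4,7,8}; col 4 has {1,2,3,5,6,8}; box has {2,3,6,7,8} → only 9 remains.
r2c6 = 5: row 2 has {1,2,4,7,8,9}; col 6 has {2,3,4,6,7,8,9}; box has {2,3,6,7,8,9} → only 5 remains.
r3c4 = 4: row 3 has {2,3,5,6,8}; col 4 has {1,2,3,5,6,8,9}; box has {2,3,5,6,7,8,9} → only 4 remains.
r3c6 = 1: row 3 has {2,3,4,5,6,8}; col 6 has {2,3,4,5,6,7,8,9}; box has {2,3,4,5,6,7,8,9} → only 1 remains.
r5c2 = 7: row 5 has {1,2,3,4,5,6,9}; col 2 has {1,2,3,4,8}; box has {1,2,3,4,5,6,9} → only 7 remains.
r6c4 = 7: row 6 has {1,2,3,4,5,6,8,9}; col 4 has {1,2,3,4,5,6,8,9}; box has {1,2,3,4,5,6,8,9} → only 7 remains.
r7c1 = 9: row 7 has {1,2,3,4,6,7,8}; col 1 has {1,4,5,6}; box has {1,3,4,6,7,8} → only 9 remains.
r7c2 = 5: row 7 has {1,2,3,4,6,7,8,9}; col 2 has {1,2,3,4,7,8}; box has {1,3,4,6,7,8,9} → only 5 remains.
r9c1 = 2: row 9 has {1,3,4,5,6,7,8,9}; col 1 has {1,4,5,6,9}; box has {1,3,4,5,6,7,8,9} → only 2 remains.
r2c1 = 3: row 2 has {1,2,4,5,7,8,9}; col 1 has {1,2,4,5,6,9}; box has {1,2,4,5,8} → only 3 remains.
r2c2 = 6: row 2 has {1,2,3,4,5,7,8,9}; col 2 has {1,2,3,4,5,7,8}; box has {1,2,3,4,5,8} → only 6 remains.

368975241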